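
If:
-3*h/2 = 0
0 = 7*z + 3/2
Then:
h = 0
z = -3/14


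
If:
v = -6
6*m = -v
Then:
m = 1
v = -6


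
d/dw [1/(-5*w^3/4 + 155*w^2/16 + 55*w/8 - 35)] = 32*(6*w^2 - 31*w - 11)/(5*(4*w^3 - 31*w^2 - 22*w + 112)^2)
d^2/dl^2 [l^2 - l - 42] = 2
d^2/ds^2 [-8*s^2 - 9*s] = -16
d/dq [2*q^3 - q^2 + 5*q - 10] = 6*q^2 - 2*q + 5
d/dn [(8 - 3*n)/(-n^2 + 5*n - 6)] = (-3*n^2 + 16*n - 22)/(n^4 - 10*n^3 + 37*n^2 - 60*n + 36)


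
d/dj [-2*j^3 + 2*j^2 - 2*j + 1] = -6*j^2 + 4*j - 2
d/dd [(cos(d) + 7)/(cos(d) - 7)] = 14*sin(d)/(cos(d) - 7)^2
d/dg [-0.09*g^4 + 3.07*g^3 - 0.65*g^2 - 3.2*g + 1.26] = -0.36*g^3 + 9.21*g^2 - 1.3*g - 3.2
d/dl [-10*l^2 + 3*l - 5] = 3 - 20*l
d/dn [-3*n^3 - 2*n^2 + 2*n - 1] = -9*n^2 - 4*n + 2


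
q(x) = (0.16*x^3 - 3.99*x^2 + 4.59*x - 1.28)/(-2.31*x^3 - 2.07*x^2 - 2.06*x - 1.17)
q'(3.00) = -0.02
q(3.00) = 0.22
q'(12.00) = -0.01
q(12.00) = 0.06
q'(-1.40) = -5.67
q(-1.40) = -4.00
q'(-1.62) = -3.40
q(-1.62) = -3.03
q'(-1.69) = -2.95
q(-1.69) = -2.81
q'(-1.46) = -4.86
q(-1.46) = -3.68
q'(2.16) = 0.03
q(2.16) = 0.22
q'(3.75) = -0.03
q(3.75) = 0.20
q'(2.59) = -0.00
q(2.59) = 0.22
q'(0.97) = 0.27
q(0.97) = 0.06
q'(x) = (0.48*x^2 - 7.98*x + 4.59)/(-2.31*x^3 - 2.07*x^2 - 2.06*x - 1.17) + (6.93*x^2 + 4.14*x + 2.06)*(0.16*x^3 - 3.99*x^2 + 4.59*x - 1.28)/(-2.31*x^3 - 2.07*x^2 - 2.06*x - 1.17)^2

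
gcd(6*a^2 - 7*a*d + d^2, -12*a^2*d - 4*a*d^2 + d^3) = 6*a - d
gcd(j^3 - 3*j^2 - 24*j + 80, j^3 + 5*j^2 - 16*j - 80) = j^2 + j - 20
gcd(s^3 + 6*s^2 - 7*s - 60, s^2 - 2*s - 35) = s + 5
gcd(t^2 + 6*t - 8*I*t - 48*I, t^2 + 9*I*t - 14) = 1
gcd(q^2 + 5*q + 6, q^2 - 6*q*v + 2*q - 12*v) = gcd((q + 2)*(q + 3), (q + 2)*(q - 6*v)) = q + 2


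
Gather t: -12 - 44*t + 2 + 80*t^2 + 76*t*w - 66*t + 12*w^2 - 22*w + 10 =80*t^2 + t*(76*w - 110) + 12*w^2 - 22*w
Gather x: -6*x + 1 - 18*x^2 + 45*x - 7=-18*x^2 + 39*x - 6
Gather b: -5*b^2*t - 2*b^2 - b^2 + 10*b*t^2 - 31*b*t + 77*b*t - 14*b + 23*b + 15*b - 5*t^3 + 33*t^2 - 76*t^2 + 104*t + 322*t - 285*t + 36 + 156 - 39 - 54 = b^2*(-5*t - 3) + b*(10*t^2 + 46*t + 24) - 5*t^3 - 43*t^2 + 141*t + 99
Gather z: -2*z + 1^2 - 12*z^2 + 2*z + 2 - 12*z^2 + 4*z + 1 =-24*z^2 + 4*z + 4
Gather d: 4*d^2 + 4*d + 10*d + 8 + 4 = 4*d^2 + 14*d + 12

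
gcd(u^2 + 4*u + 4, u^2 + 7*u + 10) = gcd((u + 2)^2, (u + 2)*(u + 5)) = u + 2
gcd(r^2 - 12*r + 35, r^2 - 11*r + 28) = r - 7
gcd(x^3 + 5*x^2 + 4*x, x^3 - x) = x^2 + x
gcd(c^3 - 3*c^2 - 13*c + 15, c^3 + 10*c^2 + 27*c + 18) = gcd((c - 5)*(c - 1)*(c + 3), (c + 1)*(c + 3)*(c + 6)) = c + 3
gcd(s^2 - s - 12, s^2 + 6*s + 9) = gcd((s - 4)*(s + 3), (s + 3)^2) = s + 3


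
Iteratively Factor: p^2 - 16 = (p + 4)*(p - 4)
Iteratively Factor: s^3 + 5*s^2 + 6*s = (s + 2)*(s^2 + 3*s) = (s + 2)*(s + 3)*(s)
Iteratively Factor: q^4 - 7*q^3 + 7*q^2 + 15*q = (q)*(q^3 - 7*q^2 + 7*q + 15) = q*(q - 5)*(q^2 - 2*q - 3) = q*(q - 5)*(q - 3)*(q + 1)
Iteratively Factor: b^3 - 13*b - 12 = (b - 4)*(b^2 + 4*b + 3) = (b - 4)*(b + 1)*(b + 3)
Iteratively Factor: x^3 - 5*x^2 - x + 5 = (x - 5)*(x^2 - 1) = (x - 5)*(x + 1)*(x - 1)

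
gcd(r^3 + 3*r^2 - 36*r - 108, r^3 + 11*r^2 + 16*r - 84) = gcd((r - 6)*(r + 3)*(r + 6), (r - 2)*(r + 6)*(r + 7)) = r + 6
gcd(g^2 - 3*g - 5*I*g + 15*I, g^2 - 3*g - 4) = 1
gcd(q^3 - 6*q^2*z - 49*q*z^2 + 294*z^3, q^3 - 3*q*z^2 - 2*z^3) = 1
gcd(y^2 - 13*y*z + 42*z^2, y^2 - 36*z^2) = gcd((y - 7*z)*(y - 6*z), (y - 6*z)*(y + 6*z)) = y - 6*z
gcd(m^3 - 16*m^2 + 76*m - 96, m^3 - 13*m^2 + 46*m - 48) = m^2 - 10*m + 16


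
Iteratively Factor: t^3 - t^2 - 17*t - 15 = (t + 1)*(t^2 - 2*t - 15) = (t - 5)*(t + 1)*(t + 3)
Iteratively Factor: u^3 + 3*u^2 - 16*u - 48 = (u + 4)*(u^2 - u - 12) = (u + 3)*(u + 4)*(u - 4)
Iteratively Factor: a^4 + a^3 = (a)*(a^3 + a^2) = a^2*(a^2 + a) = a^2*(a + 1)*(a)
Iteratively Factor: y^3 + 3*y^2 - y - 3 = (y - 1)*(y^2 + 4*y + 3) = (y - 1)*(y + 3)*(y + 1)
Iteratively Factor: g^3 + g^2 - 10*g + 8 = (g - 1)*(g^2 + 2*g - 8) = (g - 1)*(g + 4)*(g - 2)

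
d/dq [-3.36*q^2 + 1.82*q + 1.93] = 1.82 - 6.72*q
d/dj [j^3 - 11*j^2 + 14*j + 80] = 3*j^2 - 22*j + 14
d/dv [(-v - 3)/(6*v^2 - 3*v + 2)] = (6*v^2 + 36*v - 11)/(36*v^4 - 36*v^3 + 33*v^2 - 12*v + 4)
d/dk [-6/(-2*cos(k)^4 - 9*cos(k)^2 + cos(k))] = 6*(8*cos(k)^3 + 18*cos(k) - 1)*sin(k)/((2*cos(k)^3 + 9*cos(k) - 1)^2*cos(k)^2)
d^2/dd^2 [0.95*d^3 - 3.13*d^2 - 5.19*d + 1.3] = 5.7*d - 6.26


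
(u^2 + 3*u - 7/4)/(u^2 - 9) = (u^2 + 3*u - 7/4)/(u^2 - 9)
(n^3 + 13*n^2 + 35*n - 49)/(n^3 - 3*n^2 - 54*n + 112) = (n^2 + 6*n - 7)/(n^2 - 10*n + 16)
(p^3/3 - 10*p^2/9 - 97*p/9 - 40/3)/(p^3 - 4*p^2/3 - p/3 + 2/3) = (3*p^3 - 10*p^2 - 97*p - 120)/(3*(3*p^3 - 4*p^2 - p + 2))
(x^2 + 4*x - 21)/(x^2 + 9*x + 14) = (x - 3)/(x + 2)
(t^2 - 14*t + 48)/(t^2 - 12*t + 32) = (t - 6)/(t - 4)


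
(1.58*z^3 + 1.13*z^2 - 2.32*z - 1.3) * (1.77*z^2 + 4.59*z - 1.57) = 2.7966*z^5 + 9.2523*z^4 - 1.4003*z^3 - 14.7239*z^2 - 2.3246*z + 2.041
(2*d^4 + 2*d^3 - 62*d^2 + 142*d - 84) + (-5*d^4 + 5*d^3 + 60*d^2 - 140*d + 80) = -3*d^4 + 7*d^3 - 2*d^2 + 2*d - 4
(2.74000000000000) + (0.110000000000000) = 2.85000000000000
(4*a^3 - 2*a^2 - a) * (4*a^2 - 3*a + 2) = 16*a^5 - 20*a^4 + 10*a^3 - a^2 - 2*a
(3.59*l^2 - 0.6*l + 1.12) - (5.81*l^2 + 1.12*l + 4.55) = -2.22*l^2 - 1.72*l - 3.43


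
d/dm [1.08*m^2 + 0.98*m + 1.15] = 2.16*m + 0.98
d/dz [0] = 0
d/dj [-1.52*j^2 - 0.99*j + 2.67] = -3.04*j - 0.99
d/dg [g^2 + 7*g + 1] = 2*g + 7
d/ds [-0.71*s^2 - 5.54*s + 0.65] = -1.42*s - 5.54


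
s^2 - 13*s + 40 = (s - 8)*(s - 5)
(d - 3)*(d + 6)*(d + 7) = d^3 + 10*d^2 + 3*d - 126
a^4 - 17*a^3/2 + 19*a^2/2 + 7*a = a*(a - 7)*(a - 2)*(a + 1/2)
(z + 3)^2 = z^2 + 6*z + 9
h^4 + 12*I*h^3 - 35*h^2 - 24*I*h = h*(h + I)*(h + 3*I)*(h + 8*I)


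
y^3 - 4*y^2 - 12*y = y*(y - 6)*(y + 2)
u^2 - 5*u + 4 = (u - 4)*(u - 1)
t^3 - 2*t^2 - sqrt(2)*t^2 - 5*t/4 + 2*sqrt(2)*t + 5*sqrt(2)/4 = (t - 5/2)*(t + 1/2)*(t - sqrt(2))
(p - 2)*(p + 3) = p^2 + p - 6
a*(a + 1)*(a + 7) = a^3 + 8*a^2 + 7*a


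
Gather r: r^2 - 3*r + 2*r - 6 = r^2 - r - 6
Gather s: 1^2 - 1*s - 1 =-s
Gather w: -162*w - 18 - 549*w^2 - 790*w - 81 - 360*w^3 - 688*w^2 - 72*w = -360*w^3 - 1237*w^2 - 1024*w - 99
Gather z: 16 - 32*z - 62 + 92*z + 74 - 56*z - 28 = 4*z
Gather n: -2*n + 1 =1 - 2*n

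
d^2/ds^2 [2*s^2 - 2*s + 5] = 4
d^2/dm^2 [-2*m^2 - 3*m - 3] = -4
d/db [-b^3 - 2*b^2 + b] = -3*b^2 - 4*b + 1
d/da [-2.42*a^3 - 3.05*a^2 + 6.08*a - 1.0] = -7.26*a^2 - 6.1*a + 6.08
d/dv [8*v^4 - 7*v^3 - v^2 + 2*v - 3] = 32*v^3 - 21*v^2 - 2*v + 2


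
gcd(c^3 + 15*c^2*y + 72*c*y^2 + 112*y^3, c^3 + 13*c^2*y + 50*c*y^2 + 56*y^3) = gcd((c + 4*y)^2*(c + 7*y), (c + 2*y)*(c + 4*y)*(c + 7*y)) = c^2 + 11*c*y + 28*y^2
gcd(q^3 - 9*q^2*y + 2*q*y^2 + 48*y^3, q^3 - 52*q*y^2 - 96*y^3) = -q^2 + 6*q*y + 16*y^2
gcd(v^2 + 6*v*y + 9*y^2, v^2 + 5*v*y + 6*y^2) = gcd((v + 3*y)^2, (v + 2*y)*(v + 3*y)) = v + 3*y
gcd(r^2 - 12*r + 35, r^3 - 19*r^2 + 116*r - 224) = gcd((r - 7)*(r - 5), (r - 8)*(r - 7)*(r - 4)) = r - 7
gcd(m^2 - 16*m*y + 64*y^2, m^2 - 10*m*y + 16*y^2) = -m + 8*y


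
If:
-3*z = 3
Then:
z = -1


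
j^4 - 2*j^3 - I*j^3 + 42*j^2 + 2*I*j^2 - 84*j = j*(j - 2)*(j - 7*I)*(j + 6*I)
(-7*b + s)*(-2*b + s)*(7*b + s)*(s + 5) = 98*b^3*s + 490*b^3 - 49*b^2*s^2 - 245*b^2*s - 2*b*s^3 - 10*b*s^2 + s^4 + 5*s^3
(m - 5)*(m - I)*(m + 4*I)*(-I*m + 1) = -I*m^4 + 4*m^3 + 5*I*m^3 - 20*m^2 - I*m^2 + 4*m + 5*I*m - 20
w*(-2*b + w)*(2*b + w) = -4*b^2*w + w^3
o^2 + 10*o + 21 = (o + 3)*(o + 7)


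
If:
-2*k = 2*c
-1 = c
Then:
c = -1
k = 1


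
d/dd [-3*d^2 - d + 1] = -6*d - 1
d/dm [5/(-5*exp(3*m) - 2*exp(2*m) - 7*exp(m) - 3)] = (75*exp(2*m) + 20*exp(m) + 35)*exp(m)/(5*exp(3*m) + 2*exp(2*m) + 7*exp(m) + 3)^2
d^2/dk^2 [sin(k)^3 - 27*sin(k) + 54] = -9*sin(k)^3 + 33*sin(k)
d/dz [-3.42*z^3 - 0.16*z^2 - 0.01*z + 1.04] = -10.26*z^2 - 0.32*z - 0.01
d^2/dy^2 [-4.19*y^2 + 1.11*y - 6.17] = -8.38000000000000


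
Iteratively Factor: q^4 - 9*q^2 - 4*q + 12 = (q + 2)*(q^3 - 2*q^2 - 5*q + 6) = (q - 1)*(q + 2)*(q^2 - q - 6) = (q - 1)*(q + 2)^2*(q - 3)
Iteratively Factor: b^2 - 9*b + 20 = (b - 4)*(b - 5)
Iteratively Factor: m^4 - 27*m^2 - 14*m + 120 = (m - 2)*(m^3 + 2*m^2 - 23*m - 60) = (m - 2)*(m + 4)*(m^2 - 2*m - 15) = (m - 5)*(m - 2)*(m + 4)*(m + 3)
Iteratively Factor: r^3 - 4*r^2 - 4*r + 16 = (r - 4)*(r^2 - 4) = (r - 4)*(r + 2)*(r - 2)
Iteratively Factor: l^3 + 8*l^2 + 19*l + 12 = (l + 4)*(l^2 + 4*l + 3) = (l + 1)*(l + 4)*(l + 3)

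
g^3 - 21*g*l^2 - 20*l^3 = (g - 5*l)*(g + l)*(g + 4*l)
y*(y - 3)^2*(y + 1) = y^4 - 5*y^3 + 3*y^2 + 9*y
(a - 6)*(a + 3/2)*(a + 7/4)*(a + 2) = a^4 - 3*a^3/4 - 179*a^2/8 - 99*a/2 - 63/2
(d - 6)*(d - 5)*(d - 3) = d^3 - 14*d^2 + 63*d - 90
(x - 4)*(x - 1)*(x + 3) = x^3 - 2*x^2 - 11*x + 12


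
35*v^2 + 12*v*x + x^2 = (5*v + x)*(7*v + x)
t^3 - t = t*(t - 1)*(t + 1)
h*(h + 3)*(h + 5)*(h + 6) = h^4 + 14*h^3 + 63*h^2 + 90*h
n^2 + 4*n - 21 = (n - 3)*(n + 7)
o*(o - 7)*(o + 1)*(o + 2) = o^4 - 4*o^3 - 19*o^2 - 14*o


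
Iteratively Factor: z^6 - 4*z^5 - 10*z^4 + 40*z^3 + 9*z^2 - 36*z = (z - 1)*(z^5 - 3*z^4 - 13*z^3 + 27*z^2 + 36*z) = (z - 1)*(z + 1)*(z^4 - 4*z^3 - 9*z^2 + 36*z) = z*(z - 1)*(z + 1)*(z^3 - 4*z^2 - 9*z + 36) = z*(z - 3)*(z - 1)*(z + 1)*(z^2 - z - 12) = z*(z - 4)*(z - 3)*(z - 1)*(z + 1)*(z + 3)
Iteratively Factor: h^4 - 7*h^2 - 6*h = (h - 3)*(h^3 + 3*h^2 + 2*h) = (h - 3)*(h + 1)*(h^2 + 2*h) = h*(h - 3)*(h + 1)*(h + 2)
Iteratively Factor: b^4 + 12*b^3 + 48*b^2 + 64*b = (b + 4)*(b^3 + 8*b^2 + 16*b) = (b + 4)^2*(b^2 + 4*b) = b*(b + 4)^2*(b + 4)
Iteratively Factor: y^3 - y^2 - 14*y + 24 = (y + 4)*(y^2 - 5*y + 6) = (y - 3)*(y + 4)*(y - 2)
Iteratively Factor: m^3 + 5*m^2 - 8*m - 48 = (m + 4)*(m^2 + m - 12) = (m - 3)*(m + 4)*(m + 4)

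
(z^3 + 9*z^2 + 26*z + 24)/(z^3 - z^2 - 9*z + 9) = (z^2 + 6*z + 8)/(z^2 - 4*z + 3)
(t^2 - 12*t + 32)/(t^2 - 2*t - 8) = (t - 8)/(t + 2)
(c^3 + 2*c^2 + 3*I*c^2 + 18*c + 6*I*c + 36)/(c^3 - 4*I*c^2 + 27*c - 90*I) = (c^2 + c*(2 + 6*I) + 12*I)/(c^2 - I*c + 30)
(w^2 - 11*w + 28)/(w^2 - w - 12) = (w - 7)/(w + 3)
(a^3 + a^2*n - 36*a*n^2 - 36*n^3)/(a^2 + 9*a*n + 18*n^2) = (a^2 - 5*a*n - 6*n^2)/(a + 3*n)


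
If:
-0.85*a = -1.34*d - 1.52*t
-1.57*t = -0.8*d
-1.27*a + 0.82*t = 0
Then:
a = 0.00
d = 0.00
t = 0.00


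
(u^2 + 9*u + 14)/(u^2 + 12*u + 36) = (u^2 + 9*u + 14)/(u^2 + 12*u + 36)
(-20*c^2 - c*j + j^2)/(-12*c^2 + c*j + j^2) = (5*c - j)/(3*c - j)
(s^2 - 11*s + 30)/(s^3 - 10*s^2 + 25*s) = (s - 6)/(s*(s - 5))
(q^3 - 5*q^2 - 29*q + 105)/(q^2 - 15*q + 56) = (q^2 + 2*q - 15)/(q - 8)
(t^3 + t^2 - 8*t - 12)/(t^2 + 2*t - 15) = (t^2 + 4*t + 4)/(t + 5)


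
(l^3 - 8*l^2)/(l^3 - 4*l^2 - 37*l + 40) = l^2/(l^2 + 4*l - 5)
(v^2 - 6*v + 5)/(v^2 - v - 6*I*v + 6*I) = (v - 5)/(v - 6*I)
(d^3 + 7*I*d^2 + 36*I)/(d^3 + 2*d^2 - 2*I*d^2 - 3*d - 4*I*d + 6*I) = (d^2 + 9*I*d - 18)/(d^2 + 2*d - 3)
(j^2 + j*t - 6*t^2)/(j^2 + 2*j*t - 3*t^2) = (-j + 2*t)/(-j + t)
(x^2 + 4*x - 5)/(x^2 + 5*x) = (x - 1)/x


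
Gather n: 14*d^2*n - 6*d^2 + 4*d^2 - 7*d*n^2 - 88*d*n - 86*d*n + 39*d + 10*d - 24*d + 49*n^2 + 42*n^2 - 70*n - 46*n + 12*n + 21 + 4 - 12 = -2*d^2 + 25*d + n^2*(91 - 7*d) + n*(14*d^2 - 174*d - 104) + 13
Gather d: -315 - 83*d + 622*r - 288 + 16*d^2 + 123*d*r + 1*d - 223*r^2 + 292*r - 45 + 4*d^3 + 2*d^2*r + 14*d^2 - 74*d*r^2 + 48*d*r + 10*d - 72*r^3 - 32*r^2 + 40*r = 4*d^3 + d^2*(2*r + 30) + d*(-74*r^2 + 171*r - 72) - 72*r^3 - 255*r^2 + 954*r - 648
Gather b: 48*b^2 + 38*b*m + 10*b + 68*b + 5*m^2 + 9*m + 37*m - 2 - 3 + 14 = 48*b^2 + b*(38*m + 78) + 5*m^2 + 46*m + 9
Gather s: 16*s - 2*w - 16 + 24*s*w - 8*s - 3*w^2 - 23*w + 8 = s*(24*w + 8) - 3*w^2 - 25*w - 8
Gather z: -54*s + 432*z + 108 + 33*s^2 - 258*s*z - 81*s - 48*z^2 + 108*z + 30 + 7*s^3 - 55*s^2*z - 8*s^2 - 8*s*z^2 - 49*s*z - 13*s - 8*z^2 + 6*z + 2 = 7*s^3 + 25*s^2 - 148*s + z^2*(-8*s - 56) + z*(-55*s^2 - 307*s + 546) + 140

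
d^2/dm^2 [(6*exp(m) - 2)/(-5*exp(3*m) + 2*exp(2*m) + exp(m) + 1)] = (-600*exp(6*m) + 630*exp(5*m) - 364*exp(4*m) - 366*exp(3*m) + 174*exp(2*m) - 8*exp(m) - 8)*exp(m)/(125*exp(9*m) - 150*exp(8*m) - 15*exp(7*m) - 23*exp(6*m) + 63*exp(5*m) + 12*exp(4*m) + 2*exp(3*m) - 9*exp(2*m) - 3*exp(m) - 1)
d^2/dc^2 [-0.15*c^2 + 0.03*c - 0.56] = -0.300000000000000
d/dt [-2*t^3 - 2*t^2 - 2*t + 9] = -6*t^2 - 4*t - 2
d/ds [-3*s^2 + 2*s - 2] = 2 - 6*s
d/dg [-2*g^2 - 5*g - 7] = -4*g - 5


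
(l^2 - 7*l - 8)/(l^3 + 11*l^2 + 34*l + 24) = (l - 8)/(l^2 + 10*l + 24)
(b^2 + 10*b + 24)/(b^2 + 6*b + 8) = (b + 6)/(b + 2)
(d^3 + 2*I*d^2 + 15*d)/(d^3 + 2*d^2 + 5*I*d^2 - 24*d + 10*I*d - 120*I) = d*(d - 3*I)/(d^2 + 2*d - 24)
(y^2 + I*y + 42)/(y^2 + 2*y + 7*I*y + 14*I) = (y - 6*I)/(y + 2)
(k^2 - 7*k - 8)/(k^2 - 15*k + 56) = (k + 1)/(k - 7)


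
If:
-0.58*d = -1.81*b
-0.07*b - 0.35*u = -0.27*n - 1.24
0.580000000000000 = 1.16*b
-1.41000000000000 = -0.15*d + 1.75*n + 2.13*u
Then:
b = 0.50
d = 1.56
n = -2.51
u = 1.51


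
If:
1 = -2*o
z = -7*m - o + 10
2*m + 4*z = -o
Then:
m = 83/52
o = -1/2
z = -35/52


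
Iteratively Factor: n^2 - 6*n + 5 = (n - 1)*(n - 5)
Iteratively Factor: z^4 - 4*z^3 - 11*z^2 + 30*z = (z)*(z^3 - 4*z^2 - 11*z + 30) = z*(z - 5)*(z^2 + z - 6) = z*(z - 5)*(z - 2)*(z + 3)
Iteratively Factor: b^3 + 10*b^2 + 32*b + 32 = (b + 4)*(b^2 + 6*b + 8) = (b + 2)*(b + 4)*(b + 4)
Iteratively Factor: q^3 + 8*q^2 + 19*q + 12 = (q + 1)*(q^2 + 7*q + 12) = (q + 1)*(q + 4)*(q + 3)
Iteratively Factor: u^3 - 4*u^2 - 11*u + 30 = (u - 2)*(u^2 - 2*u - 15) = (u - 2)*(u + 3)*(u - 5)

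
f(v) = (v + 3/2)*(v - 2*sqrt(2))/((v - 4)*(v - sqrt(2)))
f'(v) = -(v + 3/2)*(v - 2*sqrt(2))/((v - 4)*(v - sqrt(2))^2) + (v + 3/2)/((v - 4)*(v - sqrt(2))) + (v - 2*sqrt(2))/((v - 4)*(v - sqrt(2))) - (v + 3/2)*(v - 2*sqrt(2))/((v - 4)^2*(v - sqrt(2))) = (-(v - 4)*(v - 2*sqrt(2))*(2*v + 3) + (v - 4)*(v - sqrt(2))*(4*v - 4*sqrt(2) + 3) - (v - 2*sqrt(2))*(v - sqrt(2))*(2*v + 3))/(2*(v - 4)^2*(v - sqrt(2))^2)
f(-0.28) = -0.52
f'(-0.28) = -0.69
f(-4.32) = 0.42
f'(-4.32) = -0.08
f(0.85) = -2.62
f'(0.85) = -5.26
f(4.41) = 7.61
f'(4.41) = -15.00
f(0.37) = -1.21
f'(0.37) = -1.65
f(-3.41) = 0.33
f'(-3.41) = -0.11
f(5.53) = 3.02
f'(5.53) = -1.16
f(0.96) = -3.33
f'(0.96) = -8.00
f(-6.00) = 0.54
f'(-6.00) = -0.05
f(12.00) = 1.46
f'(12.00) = -0.05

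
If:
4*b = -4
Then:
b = -1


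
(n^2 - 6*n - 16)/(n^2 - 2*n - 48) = (n + 2)/(n + 6)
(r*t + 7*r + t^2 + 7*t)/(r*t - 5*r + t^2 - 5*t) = (t + 7)/(t - 5)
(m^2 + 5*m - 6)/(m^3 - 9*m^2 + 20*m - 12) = (m + 6)/(m^2 - 8*m + 12)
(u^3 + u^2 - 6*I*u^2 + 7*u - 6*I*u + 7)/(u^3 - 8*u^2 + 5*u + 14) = (u^2 - 6*I*u + 7)/(u^2 - 9*u + 14)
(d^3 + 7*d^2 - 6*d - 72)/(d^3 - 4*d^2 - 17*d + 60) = (d + 6)/(d - 5)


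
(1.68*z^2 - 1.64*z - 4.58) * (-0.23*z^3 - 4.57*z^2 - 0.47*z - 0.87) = -0.3864*z^5 - 7.3004*z^4 + 7.7586*z^3 + 20.2398*z^2 + 3.5794*z + 3.9846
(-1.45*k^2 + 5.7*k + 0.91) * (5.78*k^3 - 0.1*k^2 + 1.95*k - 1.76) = -8.381*k^5 + 33.091*k^4 + 1.8623*k^3 + 13.576*k^2 - 8.2575*k - 1.6016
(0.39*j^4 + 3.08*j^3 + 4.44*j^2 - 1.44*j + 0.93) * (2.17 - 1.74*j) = -0.6786*j^5 - 4.5129*j^4 - 1.042*j^3 + 12.1404*j^2 - 4.743*j + 2.0181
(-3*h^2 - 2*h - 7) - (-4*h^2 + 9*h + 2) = h^2 - 11*h - 9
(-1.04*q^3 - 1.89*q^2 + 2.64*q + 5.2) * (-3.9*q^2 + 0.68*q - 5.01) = 4.056*q^5 + 6.6638*q^4 - 6.3708*q^3 - 9.0159*q^2 - 9.6904*q - 26.052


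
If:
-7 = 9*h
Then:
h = -7/9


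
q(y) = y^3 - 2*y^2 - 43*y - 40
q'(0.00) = -43.00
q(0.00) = -40.00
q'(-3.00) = -4.00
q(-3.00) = 44.00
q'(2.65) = -32.53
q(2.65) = -149.39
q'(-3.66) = 11.83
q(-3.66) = 41.56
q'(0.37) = -44.07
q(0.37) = -56.13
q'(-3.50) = 7.75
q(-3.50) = 43.12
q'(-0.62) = -39.37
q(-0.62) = -14.35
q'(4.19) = -7.09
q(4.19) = -181.72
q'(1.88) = -39.92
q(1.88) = -121.26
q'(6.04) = 42.28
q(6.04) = -152.33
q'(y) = 3*y^2 - 4*y - 43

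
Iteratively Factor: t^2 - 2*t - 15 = (t - 5)*(t + 3)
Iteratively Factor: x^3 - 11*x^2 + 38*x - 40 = (x - 2)*(x^2 - 9*x + 20) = (x - 5)*(x - 2)*(x - 4)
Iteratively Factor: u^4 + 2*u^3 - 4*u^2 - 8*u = (u)*(u^3 + 2*u^2 - 4*u - 8) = u*(u + 2)*(u^2 - 4) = u*(u - 2)*(u + 2)*(u + 2)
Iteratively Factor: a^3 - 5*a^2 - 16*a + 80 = (a - 4)*(a^2 - a - 20) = (a - 4)*(a + 4)*(a - 5)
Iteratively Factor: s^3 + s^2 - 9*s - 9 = (s + 1)*(s^2 - 9) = (s + 1)*(s + 3)*(s - 3)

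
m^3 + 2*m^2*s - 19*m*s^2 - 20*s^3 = (m - 4*s)*(m + s)*(m + 5*s)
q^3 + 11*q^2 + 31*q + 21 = (q + 1)*(q + 3)*(q + 7)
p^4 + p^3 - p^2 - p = p*(p - 1)*(p + 1)^2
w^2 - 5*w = w*(w - 5)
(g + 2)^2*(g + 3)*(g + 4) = g^4 + 11*g^3 + 44*g^2 + 76*g + 48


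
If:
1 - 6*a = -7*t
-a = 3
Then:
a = -3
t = -19/7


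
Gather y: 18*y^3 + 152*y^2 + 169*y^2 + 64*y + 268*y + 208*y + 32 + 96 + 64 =18*y^3 + 321*y^2 + 540*y + 192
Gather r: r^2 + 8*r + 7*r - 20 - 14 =r^2 + 15*r - 34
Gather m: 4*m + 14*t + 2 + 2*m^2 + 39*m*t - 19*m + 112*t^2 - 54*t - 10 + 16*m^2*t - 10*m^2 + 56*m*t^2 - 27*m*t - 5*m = m^2*(16*t - 8) + m*(56*t^2 + 12*t - 20) + 112*t^2 - 40*t - 8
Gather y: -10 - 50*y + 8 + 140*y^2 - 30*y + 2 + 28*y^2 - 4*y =168*y^2 - 84*y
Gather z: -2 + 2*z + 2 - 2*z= 0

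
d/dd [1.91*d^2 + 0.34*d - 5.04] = 3.82*d + 0.34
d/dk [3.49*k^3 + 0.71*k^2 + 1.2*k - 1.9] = 10.47*k^2 + 1.42*k + 1.2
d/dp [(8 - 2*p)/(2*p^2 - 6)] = (-p^2 + 2*p*(p - 4) + 3)/(p^2 - 3)^2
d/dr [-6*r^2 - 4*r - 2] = -12*r - 4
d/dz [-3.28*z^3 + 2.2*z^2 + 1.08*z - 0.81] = -9.84*z^2 + 4.4*z + 1.08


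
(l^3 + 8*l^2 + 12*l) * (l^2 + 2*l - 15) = l^5 + 10*l^4 + 13*l^3 - 96*l^2 - 180*l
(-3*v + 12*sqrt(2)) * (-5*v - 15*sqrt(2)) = 15*v^2 - 15*sqrt(2)*v - 360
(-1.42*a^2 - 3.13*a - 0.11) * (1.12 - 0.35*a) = 0.497*a^3 - 0.4949*a^2 - 3.4671*a - 0.1232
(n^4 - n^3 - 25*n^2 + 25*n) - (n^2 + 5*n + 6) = n^4 - n^3 - 26*n^2 + 20*n - 6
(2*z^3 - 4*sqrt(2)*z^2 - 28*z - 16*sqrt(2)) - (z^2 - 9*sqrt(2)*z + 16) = 2*z^3 - 4*sqrt(2)*z^2 - z^2 - 28*z + 9*sqrt(2)*z - 16*sqrt(2) - 16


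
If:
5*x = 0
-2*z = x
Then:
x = 0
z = 0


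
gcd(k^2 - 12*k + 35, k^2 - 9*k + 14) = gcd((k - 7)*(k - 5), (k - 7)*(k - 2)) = k - 7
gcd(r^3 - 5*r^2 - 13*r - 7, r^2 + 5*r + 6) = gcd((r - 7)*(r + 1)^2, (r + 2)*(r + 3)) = 1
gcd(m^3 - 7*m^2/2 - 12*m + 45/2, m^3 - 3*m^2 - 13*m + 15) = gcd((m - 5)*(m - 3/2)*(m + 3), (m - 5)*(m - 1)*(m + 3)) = m^2 - 2*m - 15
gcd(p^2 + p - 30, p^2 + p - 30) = p^2 + p - 30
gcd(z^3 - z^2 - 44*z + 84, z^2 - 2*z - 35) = 1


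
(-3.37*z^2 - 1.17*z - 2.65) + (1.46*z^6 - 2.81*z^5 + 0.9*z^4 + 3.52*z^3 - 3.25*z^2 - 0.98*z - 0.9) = 1.46*z^6 - 2.81*z^5 + 0.9*z^4 + 3.52*z^3 - 6.62*z^2 - 2.15*z - 3.55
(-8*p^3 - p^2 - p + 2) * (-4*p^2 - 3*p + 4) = 32*p^5 + 28*p^4 - 25*p^3 - 9*p^2 - 10*p + 8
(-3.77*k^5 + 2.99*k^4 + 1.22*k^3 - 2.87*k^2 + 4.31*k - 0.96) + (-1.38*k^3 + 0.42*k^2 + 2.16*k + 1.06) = -3.77*k^5 + 2.99*k^4 - 0.16*k^3 - 2.45*k^2 + 6.47*k + 0.1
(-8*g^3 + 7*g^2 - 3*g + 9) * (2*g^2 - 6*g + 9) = -16*g^5 + 62*g^4 - 120*g^3 + 99*g^2 - 81*g + 81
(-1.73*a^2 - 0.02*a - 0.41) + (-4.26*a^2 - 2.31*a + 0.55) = -5.99*a^2 - 2.33*a + 0.14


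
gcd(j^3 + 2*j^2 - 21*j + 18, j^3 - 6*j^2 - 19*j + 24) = j - 1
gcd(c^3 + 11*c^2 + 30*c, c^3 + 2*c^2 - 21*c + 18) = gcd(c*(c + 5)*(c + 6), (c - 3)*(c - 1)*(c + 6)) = c + 6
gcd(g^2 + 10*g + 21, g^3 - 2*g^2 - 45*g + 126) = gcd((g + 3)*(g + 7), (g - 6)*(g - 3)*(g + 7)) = g + 7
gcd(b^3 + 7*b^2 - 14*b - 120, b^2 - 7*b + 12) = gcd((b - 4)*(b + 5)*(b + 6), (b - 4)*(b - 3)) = b - 4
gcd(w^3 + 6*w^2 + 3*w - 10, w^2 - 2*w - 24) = 1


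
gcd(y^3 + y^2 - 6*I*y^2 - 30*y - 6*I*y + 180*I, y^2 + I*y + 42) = y - 6*I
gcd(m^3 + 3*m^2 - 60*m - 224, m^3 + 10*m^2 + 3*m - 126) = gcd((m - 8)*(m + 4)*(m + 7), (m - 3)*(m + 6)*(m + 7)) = m + 7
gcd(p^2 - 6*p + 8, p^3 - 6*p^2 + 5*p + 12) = p - 4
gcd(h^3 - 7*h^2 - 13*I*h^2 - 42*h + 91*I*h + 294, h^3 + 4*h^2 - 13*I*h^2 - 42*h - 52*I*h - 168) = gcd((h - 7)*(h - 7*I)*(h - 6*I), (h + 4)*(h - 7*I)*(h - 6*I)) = h^2 - 13*I*h - 42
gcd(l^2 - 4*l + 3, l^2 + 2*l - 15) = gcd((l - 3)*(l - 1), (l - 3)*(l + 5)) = l - 3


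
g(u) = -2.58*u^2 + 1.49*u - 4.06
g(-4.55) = -64.25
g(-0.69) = -6.32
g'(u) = 1.49 - 5.16*u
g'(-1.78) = 10.67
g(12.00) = -357.70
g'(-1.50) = 9.23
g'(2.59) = -11.87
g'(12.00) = -60.43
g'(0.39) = -0.52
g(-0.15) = -4.34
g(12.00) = -357.70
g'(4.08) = -19.56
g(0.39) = -3.87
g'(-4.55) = 24.97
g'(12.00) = -60.43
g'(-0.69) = 5.05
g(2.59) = -17.51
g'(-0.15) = 2.26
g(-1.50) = -12.10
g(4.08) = -40.93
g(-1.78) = -14.89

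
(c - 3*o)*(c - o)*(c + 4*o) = c^3 - 13*c*o^2 + 12*o^3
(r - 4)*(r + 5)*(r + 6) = r^3 + 7*r^2 - 14*r - 120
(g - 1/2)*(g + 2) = g^2 + 3*g/2 - 1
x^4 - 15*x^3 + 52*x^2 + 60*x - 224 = (x - 8)*(x - 7)*(x - 2)*(x + 2)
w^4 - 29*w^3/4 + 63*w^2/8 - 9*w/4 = w*(w - 6)*(w - 3/4)*(w - 1/2)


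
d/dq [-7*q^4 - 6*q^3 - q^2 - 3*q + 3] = -28*q^3 - 18*q^2 - 2*q - 3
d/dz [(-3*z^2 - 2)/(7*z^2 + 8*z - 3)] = 2*(-12*z^2 + 23*z + 8)/(49*z^4 + 112*z^3 + 22*z^2 - 48*z + 9)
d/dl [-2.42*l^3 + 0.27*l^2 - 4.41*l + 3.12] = -7.26*l^2 + 0.54*l - 4.41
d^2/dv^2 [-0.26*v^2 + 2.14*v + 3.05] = -0.520000000000000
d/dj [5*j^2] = 10*j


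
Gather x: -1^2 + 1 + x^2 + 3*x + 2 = x^2 + 3*x + 2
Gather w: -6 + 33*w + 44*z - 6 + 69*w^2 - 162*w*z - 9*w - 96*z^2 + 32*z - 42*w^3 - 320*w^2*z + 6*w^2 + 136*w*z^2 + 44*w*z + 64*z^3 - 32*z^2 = -42*w^3 + w^2*(75 - 320*z) + w*(136*z^2 - 118*z + 24) + 64*z^3 - 128*z^2 + 76*z - 12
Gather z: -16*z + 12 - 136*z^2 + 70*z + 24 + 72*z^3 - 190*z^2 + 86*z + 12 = 72*z^3 - 326*z^2 + 140*z + 48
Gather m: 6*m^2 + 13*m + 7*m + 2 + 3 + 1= 6*m^2 + 20*m + 6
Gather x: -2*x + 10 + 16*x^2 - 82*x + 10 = 16*x^2 - 84*x + 20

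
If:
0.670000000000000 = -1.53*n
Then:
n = -0.44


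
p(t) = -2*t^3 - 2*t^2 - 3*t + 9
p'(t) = -6*t^2 - 4*t - 3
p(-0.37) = 9.94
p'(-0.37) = -2.34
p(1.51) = -6.98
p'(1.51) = -22.72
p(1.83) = -15.44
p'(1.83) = -30.41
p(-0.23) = 9.61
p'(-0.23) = -2.40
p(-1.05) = 12.26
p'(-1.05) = -5.42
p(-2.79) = 45.24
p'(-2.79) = -38.54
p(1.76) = -13.38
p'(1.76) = -28.63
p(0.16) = 8.46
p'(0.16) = -3.79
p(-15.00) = 6354.00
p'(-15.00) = -1293.00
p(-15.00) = 6354.00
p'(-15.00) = -1293.00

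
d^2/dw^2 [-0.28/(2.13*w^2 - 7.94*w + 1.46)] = (2.540664*w^2 - 9.470832*w - 0.28*(4.26*w - 7.94)*(8.52*w - 15.88) + 1.741488)/(2.13*w^2 - 7.94*w + 1.46)^3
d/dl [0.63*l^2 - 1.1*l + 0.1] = 1.26*l - 1.1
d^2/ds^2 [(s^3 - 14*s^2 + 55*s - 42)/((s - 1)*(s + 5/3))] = 3588/(27*s^3 + 135*s^2 + 225*s + 125)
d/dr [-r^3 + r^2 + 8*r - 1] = -3*r^2 + 2*r + 8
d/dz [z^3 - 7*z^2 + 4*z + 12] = 3*z^2 - 14*z + 4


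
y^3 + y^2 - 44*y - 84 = (y - 7)*(y + 2)*(y + 6)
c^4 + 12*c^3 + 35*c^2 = c^2*(c + 5)*(c + 7)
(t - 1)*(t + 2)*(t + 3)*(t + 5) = t^4 + 9*t^3 + 21*t^2 - t - 30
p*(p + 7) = p^2 + 7*p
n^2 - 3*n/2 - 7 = (n - 7/2)*(n + 2)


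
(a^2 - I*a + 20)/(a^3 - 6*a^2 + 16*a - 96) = (a - 5*I)/(a^2 + a*(-6 - 4*I) + 24*I)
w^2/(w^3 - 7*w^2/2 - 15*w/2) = 2*w/(2*w^2 - 7*w - 15)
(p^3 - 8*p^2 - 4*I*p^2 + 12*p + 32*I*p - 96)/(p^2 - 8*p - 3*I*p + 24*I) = (p^2 - 4*I*p + 12)/(p - 3*I)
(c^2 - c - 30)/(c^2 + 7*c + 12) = (c^2 - c - 30)/(c^2 + 7*c + 12)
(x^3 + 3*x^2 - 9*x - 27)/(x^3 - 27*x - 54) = (x - 3)/(x - 6)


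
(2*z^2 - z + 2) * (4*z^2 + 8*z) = 8*z^4 + 12*z^3 + 16*z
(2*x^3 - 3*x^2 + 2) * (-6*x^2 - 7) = -12*x^5 + 18*x^4 - 14*x^3 + 9*x^2 - 14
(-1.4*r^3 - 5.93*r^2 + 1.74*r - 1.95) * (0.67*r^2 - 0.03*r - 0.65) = -0.938*r^5 - 3.9311*r^4 + 2.2537*r^3 + 2.4958*r^2 - 1.0725*r + 1.2675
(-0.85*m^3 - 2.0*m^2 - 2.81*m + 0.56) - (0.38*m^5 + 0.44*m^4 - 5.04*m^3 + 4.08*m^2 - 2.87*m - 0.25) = -0.38*m^5 - 0.44*m^4 + 4.19*m^3 - 6.08*m^2 + 0.0600000000000001*m + 0.81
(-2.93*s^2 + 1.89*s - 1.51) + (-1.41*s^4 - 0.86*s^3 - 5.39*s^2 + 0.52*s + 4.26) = -1.41*s^4 - 0.86*s^3 - 8.32*s^2 + 2.41*s + 2.75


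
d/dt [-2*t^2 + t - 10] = 1 - 4*t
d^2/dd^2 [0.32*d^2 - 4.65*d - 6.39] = 0.640000000000000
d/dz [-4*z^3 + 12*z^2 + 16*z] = -12*z^2 + 24*z + 16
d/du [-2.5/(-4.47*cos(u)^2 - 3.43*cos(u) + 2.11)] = (22.35*cos(u) + 8.575)*sin(u)/(4.47*cos(u)^2 + 3.43*cos(u) - 2.11)^2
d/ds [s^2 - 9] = 2*s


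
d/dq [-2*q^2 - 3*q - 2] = -4*q - 3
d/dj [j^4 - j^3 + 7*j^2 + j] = 4*j^3 - 3*j^2 + 14*j + 1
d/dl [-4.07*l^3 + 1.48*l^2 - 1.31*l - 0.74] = -12.21*l^2 + 2.96*l - 1.31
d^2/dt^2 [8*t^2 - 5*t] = 16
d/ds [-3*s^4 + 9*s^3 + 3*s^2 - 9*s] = -12*s^3 + 27*s^2 + 6*s - 9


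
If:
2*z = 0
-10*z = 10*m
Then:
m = 0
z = 0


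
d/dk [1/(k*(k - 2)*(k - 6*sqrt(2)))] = (-k*(k - 2) - k*(k - 6*sqrt(2)) - (k - 2)*(k - 6*sqrt(2)))/(k^2*(k - 2)^2*(k - 6*sqrt(2))^2)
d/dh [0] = 0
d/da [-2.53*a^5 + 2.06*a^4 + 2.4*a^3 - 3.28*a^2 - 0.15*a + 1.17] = -12.65*a^4 + 8.24*a^3 + 7.2*a^2 - 6.56*a - 0.15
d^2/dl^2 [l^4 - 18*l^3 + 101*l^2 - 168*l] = 12*l^2 - 108*l + 202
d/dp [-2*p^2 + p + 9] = 1 - 4*p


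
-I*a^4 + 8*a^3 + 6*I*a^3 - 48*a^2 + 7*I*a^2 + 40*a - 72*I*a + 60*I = (a - 5)*(a + 2*I)*(a + 6*I)*(-I*a + I)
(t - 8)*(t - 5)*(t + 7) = t^3 - 6*t^2 - 51*t + 280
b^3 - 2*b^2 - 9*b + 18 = (b - 3)*(b - 2)*(b + 3)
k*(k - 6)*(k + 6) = k^3 - 36*k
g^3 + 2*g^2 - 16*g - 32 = (g - 4)*(g + 2)*(g + 4)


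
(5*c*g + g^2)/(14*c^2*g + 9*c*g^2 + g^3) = (5*c + g)/(14*c^2 + 9*c*g + g^2)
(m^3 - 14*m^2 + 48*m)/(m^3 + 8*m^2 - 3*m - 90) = m*(m^2 - 14*m + 48)/(m^3 + 8*m^2 - 3*m - 90)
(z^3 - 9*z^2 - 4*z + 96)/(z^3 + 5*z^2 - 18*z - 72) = (z - 8)/(z + 6)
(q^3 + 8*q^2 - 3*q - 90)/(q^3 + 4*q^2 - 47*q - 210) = (q - 3)/(q - 7)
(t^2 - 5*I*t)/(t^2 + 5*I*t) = (t - 5*I)/(t + 5*I)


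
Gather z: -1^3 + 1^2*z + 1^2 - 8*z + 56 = 56 - 7*z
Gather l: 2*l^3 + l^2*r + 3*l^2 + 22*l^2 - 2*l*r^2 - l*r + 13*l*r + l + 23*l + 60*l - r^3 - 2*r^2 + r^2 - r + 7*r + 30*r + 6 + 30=2*l^3 + l^2*(r + 25) + l*(-2*r^2 + 12*r + 84) - r^3 - r^2 + 36*r + 36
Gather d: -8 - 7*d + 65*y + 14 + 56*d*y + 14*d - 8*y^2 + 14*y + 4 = d*(56*y + 7) - 8*y^2 + 79*y + 10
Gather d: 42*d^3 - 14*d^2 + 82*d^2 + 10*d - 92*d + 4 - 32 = 42*d^3 + 68*d^2 - 82*d - 28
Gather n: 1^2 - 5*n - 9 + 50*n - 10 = 45*n - 18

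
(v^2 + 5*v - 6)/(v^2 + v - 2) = (v + 6)/(v + 2)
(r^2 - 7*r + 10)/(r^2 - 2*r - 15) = (r - 2)/(r + 3)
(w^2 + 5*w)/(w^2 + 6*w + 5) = w/(w + 1)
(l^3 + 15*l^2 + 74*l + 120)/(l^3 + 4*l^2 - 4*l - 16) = (l^2 + 11*l + 30)/(l^2 - 4)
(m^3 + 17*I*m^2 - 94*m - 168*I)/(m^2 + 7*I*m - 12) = (m^2 + 13*I*m - 42)/(m + 3*I)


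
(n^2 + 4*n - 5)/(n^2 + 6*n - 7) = (n + 5)/(n + 7)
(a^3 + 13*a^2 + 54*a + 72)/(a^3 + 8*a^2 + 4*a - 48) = (a + 3)/(a - 2)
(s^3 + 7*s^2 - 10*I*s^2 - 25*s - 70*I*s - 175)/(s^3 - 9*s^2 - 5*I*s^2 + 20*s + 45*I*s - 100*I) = (s^2 + s*(7 - 5*I) - 35*I)/(s^2 - 9*s + 20)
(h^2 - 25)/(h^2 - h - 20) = (h + 5)/(h + 4)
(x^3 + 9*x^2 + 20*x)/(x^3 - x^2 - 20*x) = (x + 5)/(x - 5)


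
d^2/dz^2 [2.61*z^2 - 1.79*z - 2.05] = 5.22000000000000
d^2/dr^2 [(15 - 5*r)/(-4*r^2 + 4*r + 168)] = 5*((4 - 3*r)*(-r^2 + r + 42) - (r - 3)*(2*r - 1)^2)/(2*(-r^2 + r + 42)^3)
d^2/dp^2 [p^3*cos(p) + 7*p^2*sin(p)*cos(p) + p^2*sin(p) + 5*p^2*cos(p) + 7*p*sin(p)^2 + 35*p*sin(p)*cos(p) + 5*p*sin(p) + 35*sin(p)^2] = -p^3*cos(p) - 7*p^2*sin(p) - 14*p^2*sin(2*p) - 5*p^2*cos(p) - 25*p*sin(p) - 70*p*sin(2*p) + 10*p*cos(p) + 42*p*cos(2*p) + 2*sin(p) + 21*sin(2*p) + 20*cos(p) + 140*cos(2*p)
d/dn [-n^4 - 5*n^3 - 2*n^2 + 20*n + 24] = -4*n^3 - 15*n^2 - 4*n + 20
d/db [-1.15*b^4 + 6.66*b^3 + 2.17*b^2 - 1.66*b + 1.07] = -4.6*b^3 + 19.98*b^2 + 4.34*b - 1.66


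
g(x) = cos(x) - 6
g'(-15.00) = 0.65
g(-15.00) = -6.76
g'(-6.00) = -0.28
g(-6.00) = -5.04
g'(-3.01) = 0.13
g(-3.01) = -6.99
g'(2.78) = -0.35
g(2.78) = -6.94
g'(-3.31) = -0.17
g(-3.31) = -6.99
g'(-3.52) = -0.37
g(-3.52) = -6.93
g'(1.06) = -0.87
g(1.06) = -5.51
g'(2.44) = -0.65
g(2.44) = -6.76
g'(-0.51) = 0.49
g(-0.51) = -5.13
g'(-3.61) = -0.45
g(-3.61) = -6.89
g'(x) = -sin(x)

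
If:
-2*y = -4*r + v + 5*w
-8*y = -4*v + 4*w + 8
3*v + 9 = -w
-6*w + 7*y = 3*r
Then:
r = -431/158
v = -214/79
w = -69/79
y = -303/158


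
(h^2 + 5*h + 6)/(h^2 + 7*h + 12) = (h + 2)/(h + 4)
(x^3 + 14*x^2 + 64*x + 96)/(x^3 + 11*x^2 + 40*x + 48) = (x + 6)/(x + 3)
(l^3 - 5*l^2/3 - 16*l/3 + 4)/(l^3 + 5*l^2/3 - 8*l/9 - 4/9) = 3*(l - 3)/(3*l + 1)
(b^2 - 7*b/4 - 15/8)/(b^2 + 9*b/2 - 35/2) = (b + 3/4)/(b + 7)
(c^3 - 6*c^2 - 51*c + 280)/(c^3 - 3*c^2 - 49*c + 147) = (c^2 - 13*c + 40)/(c^2 - 10*c + 21)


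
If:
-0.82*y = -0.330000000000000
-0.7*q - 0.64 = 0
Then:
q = -0.91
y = 0.40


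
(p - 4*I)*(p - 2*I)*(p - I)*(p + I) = p^4 - 6*I*p^3 - 7*p^2 - 6*I*p - 8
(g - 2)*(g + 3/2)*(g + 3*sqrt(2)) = g^3 - g^2/2 + 3*sqrt(2)*g^2 - 3*g - 3*sqrt(2)*g/2 - 9*sqrt(2)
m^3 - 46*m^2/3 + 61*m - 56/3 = (m - 8)*(m - 7)*(m - 1/3)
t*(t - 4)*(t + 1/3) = t^3 - 11*t^2/3 - 4*t/3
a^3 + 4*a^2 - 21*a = a*(a - 3)*(a + 7)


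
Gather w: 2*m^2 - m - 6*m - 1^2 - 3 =2*m^2 - 7*m - 4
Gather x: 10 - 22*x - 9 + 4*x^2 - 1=4*x^2 - 22*x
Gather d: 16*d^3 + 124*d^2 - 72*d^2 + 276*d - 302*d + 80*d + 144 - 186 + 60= 16*d^3 + 52*d^2 + 54*d + 18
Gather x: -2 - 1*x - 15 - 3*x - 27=-4*x - 44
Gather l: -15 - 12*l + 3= -12*l - 12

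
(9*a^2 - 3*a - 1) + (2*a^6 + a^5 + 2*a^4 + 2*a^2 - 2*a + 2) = 2*a^6 + a^5 + 2*a^4 + 11*a^2 - 5*a + 1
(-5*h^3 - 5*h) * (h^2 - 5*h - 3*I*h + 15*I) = -5*h^5 + 25*h^4 + 15*I*h^4 - 5*h^3 - 75*I*h^3 + 25*h^2 + 15*I*h^2 - 75*I*h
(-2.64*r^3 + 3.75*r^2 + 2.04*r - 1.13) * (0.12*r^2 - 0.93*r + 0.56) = -0.3168*r^5 + 2.9052*r^4 - 4.7211*r^3 + 0.0671999999999999*r^2 + 2.1933*r - 0.6328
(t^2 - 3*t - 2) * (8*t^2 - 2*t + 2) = 8*t^4 - 26*t^3 - 8*t^2 - 2*t - 4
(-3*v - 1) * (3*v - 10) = -9*v^2 + 27*v + 10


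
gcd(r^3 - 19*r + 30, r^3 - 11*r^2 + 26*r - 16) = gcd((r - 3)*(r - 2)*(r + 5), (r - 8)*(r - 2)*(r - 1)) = r - 2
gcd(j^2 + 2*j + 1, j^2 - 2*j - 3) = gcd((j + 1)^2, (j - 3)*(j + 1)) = j + 1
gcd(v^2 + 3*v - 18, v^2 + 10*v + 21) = 1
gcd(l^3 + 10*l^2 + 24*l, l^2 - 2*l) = l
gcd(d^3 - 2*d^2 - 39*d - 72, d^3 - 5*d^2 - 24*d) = d^2 - 5*d - 24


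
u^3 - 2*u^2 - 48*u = u*(u - 8)*(u + 6)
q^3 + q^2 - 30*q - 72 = (q - 6)*(q + 3)*(q + 4)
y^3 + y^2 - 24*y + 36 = (y - 3)*(y - 2)*(y + 6)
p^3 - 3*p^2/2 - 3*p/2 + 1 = (p - 2)*(p - 1/2)*(p + 1)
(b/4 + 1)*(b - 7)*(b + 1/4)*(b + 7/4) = b^4/4 - b^3/4 - 537*b^2/64 - 917*b/64 - 49/16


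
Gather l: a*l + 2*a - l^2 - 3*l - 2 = 2*a - l^2 + l*(a - 3) - 2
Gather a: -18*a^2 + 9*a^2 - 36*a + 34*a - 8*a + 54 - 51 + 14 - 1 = -9*a^2 - 10*a + 16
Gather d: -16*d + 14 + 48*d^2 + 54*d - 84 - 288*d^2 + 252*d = -240*d^2 + 290*d - 70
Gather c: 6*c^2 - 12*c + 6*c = 6*c^2 - 6*c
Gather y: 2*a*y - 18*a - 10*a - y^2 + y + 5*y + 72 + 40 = -28*a - y^2 + y*(2*a + 6) + 112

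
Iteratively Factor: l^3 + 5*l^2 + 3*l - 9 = (l + 3)*(l^2 + 2*l - 3) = (l - 1)*(l + 3)*(l + 3)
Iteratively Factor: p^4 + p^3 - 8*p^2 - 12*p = (p)*(p^3 + p^2 - 8*p - 12) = p*(p - 3)*(p^2 + 4*p + 4) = p*(p - 3)*(p + 2)*(p + 2)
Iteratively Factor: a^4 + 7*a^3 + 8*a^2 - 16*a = (a + 4)*(a^3 + 3*a^2 - 4*a) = a*(a + 4)*(a^2 + 3*a - 4) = a*(a + 4)^2*(a - 1)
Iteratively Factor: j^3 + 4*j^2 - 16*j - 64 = (j + 4)*(j^2 - 16) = (j + 4)^2*(j - 4)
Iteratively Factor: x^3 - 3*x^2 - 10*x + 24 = (x - 4)*(x^2 + x - 6) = (x - 4)*(x - 2)*(x + 3)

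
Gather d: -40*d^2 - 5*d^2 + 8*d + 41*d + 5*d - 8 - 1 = -45*d^2 + 54*d - 9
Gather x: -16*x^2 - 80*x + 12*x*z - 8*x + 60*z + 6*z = -16*x^2 + x*(12*z - 88) + 66*z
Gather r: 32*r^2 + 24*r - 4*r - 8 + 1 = 32*r^2 + 20*r - 7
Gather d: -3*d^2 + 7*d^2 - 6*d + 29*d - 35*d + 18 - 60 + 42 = 4*d^2 - 12*d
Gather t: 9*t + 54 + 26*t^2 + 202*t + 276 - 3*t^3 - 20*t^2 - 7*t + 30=-3*t^3 + 6*t^2 + 204*t + 360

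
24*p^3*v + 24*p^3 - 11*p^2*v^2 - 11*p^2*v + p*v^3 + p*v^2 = (-8*p + v)*(-3*p + v)*(p*v + p)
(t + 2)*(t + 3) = t^2 + 5*t + 6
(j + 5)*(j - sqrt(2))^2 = j^3 - 2*sqrt(2)*j^2 + 5*j^2 - 10*sqrt(2)*j + 2*j + 10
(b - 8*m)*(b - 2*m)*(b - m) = b^3 - 11*b^2*m + 26*b*m^2 - 16*m^3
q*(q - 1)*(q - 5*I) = q^3 - q^2 - 5*I*q^2 + 5*I*q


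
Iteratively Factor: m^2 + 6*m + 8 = (m + 4)*(m + 2)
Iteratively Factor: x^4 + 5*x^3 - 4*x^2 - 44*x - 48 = (x + 2)*(x^3 + 3*x^2 - 10*x - 24) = (x - 3)*(x + 2)*(x^2 + 6*x + 8) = (x - 3)*(x + 2)*(x + 4)*(x + 2)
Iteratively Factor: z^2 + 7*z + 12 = (z + 3)*(z + 4)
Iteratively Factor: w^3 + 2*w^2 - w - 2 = (w + 1)*(w^2 + w - 2) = (w + 1)*(w + 2)*(w - 1)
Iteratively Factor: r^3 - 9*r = (r - 3)*(r^2 + 3*r) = (r - 3)*(r + 3)*(r)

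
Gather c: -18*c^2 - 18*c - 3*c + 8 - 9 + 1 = -18*c^2 - 21*c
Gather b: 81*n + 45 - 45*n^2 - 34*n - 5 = -45*n^2 + 47*n + 40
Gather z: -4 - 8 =-12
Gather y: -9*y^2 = -9*y^2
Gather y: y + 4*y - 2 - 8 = 5*y - 10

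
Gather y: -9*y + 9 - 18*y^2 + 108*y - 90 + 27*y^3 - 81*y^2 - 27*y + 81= 27*y^3 - 99*y^2 + 72*y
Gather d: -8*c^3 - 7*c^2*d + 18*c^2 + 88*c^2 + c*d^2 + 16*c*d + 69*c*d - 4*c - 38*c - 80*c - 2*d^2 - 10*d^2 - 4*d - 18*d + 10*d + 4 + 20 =-8*c^3 + 106*c^2 - 122*c + d^2*(c - 12) + d*(-7*c^2 + 85*c - 12) + 24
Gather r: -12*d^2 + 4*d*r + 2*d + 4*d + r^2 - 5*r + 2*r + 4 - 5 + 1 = -12*d^2 + 6*d + r^2 + r*(4*d - 3)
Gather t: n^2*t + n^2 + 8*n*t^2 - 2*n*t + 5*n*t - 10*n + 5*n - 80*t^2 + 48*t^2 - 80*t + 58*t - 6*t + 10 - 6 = n^2 - 5*n + t^2*(8*n - 32) + t*(n^2 + 3*n - 28) + 4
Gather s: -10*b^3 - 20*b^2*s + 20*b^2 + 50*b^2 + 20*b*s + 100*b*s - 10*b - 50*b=-10*b^3 + 70*b^2 - 60*b + s*(-20*b^2 + 120*b)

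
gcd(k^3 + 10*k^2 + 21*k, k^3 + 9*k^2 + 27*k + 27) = k + 3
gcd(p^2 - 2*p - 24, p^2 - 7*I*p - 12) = 1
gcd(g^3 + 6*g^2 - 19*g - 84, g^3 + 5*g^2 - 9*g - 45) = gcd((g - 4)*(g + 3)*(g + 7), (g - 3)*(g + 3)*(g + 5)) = g + 3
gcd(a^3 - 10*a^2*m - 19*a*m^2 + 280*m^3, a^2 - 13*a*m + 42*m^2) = a - 7*m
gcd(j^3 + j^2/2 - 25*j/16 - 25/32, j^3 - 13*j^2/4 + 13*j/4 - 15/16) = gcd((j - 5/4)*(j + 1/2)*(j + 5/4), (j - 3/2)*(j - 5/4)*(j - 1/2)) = j - 5/4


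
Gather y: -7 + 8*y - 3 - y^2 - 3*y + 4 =-y^2 + 5*y - 6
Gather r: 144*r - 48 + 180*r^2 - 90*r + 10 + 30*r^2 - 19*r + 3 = 210*r^2 + 35*r - 35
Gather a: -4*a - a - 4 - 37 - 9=-5*a - 50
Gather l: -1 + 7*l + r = 7*l + r - 1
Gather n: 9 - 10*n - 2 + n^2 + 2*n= n^2 - 8*n + 7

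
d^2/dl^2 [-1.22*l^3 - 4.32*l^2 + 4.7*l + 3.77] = -7.32*l - 8.64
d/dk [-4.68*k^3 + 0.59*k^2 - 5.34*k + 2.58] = -14.04*k^2 + 1.18*k - 5.34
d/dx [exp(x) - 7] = exp(x)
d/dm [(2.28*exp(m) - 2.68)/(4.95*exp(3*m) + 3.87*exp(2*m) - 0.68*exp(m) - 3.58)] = (-22.572*exp(3*m) + 30.9744*exp(2*m) + 20.7432*exp(m) - 9.9848)*exp(m)/(24.5025*exp(6*m) + 38.313*exp(5*m) + 8.2449*exp(4*m) - 40.7052*exp(3*m) - 27.2468*exp(2*m) + 4.8688*exp(m) + 12.8164)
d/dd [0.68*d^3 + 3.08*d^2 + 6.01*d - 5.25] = 2.04*d^2 + 6.16*d + 6.01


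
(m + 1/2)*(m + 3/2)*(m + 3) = m^3 + 5*m^2 + 27*m/4 + 9/4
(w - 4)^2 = w^2 - 8*w + 16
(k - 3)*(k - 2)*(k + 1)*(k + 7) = k^4 + 3*k^3 - 27*k^2 + 13*k + 42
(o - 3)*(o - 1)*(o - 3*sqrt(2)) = o^3 - 3*sqrt(2)*o^2 - 4*o^2 + 3*o + 12*sqrt(2)*o - 9*sqrt(2)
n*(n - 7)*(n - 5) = n^3 - 12*n^2 + 35*n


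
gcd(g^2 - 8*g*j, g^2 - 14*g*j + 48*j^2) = g - 8*j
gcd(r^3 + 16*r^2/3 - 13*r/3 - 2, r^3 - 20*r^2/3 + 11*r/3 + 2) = r^2 - 2*r/3 - 1/3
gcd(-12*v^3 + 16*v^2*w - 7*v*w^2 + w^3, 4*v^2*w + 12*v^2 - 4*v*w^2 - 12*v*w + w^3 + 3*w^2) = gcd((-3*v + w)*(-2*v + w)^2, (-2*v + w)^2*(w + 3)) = 4*v^2 - 4*v*w + w^2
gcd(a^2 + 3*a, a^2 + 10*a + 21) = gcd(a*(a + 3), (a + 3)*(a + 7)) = a + 3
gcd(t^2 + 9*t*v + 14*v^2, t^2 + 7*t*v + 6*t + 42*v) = t + 7*v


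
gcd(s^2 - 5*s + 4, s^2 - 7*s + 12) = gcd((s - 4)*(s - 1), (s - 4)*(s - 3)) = s - 4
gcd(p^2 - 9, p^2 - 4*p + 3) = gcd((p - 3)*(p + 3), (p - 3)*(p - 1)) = p - 3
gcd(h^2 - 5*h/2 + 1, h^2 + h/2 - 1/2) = h - 1/2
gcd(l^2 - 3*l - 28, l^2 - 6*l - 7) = l - 7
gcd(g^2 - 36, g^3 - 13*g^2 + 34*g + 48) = g - 6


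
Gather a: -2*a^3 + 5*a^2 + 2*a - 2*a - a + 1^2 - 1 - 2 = -2*a^3 + 5*a^2 - a - 2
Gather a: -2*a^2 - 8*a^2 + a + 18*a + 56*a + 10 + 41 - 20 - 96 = -10*a^2 + 75*a - 65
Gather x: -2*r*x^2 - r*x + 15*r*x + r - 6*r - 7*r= -2*r*x^2 + 14*r*x - 12*r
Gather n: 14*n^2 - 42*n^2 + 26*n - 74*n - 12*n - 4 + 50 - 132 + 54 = -28*n^2 - 60*n - 32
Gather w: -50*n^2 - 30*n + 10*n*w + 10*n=-50*n^2 + 10*n*w - 20*n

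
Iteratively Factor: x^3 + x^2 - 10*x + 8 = (x + 4)*(x^2 - 3*x + 2) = (x - 1)*(x + 4)*(x - 2)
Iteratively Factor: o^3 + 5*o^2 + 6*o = (o + 2)*(o^2 + 3*o) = o*(o + 2)*(o + 3)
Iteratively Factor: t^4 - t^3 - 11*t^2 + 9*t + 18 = (t + 3)*(t^3 - 4*t^2 + t + 6) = (t - 3)*(t + 3)*(t^2 - t - 2) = (t - 3)*(t - 2)*(t + 3)*(t + 1)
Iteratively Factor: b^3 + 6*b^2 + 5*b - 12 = (b + 4)*(b^2 + 2*b - 3) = (b - 1)*(b + 4)*(b + 3)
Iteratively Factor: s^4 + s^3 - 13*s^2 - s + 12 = (s - 3)*(s^3 + 4*s^2 - s - 4) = (s - 3)*(s + 1)*(s^2 + 3*s - 4) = (s - 3)*(s - 1)*(s + 1)*(s + 4)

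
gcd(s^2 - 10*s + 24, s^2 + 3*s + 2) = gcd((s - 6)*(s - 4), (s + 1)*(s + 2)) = 1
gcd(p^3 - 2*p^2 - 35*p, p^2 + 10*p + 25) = p + 5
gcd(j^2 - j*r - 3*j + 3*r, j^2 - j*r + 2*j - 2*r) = -j + r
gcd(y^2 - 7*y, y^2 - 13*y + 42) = y - 7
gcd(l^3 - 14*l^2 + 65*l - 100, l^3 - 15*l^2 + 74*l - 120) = l^2 - 9*l + 20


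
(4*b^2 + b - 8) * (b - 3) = 4*b^3 - 11*b^2 - 11*b + 24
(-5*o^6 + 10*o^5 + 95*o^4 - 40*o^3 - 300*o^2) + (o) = -5*o^6 + 10*o^5 + 95*o^4 - 40*o^3 - 300*o^2 + o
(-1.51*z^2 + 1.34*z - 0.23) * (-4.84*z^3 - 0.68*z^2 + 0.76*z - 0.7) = 7.3084*z^5 - 5.4588*z^4 - 0.9456*z^3 + 2.2318*z^2 - 1.1128*z + 0.161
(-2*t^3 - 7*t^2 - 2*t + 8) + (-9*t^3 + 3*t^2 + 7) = -11*t^3 - 4*t^2 - 2*t + 15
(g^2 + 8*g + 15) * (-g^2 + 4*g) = -g^4 - 4*g^3 + 17*g^2 + 60*g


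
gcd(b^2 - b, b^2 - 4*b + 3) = b - 1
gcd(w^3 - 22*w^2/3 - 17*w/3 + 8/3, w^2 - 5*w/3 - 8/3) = w + 1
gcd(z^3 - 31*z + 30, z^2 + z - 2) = z - 1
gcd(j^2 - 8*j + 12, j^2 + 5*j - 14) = j - 2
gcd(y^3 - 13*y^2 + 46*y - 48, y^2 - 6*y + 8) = y - 2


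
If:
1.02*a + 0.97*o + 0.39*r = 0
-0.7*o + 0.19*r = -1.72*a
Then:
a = -0.191949294828744*r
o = -0.200218267293486*r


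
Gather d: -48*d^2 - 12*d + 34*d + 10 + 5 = -48*d^2 + 22*d + 15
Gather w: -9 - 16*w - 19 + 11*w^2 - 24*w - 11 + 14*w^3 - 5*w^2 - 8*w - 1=14*w^3 + 6*w^2 - 48*w - 40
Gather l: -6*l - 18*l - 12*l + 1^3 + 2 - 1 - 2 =-36*l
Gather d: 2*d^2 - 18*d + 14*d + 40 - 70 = 2*d^2 - 4*d - 30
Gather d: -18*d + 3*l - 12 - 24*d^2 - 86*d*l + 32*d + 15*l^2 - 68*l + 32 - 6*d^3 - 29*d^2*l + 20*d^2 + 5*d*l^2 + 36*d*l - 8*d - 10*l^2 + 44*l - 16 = -6*d^3 + d^2*(-29*l - 4) + d*(5*l^2 - 50*l + 6) + 5*l^2 - 21*l + 4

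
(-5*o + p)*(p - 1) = -5*o*p + 5*o + p^2 - p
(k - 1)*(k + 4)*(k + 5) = k^3 + 8*k^2 + 11*k - 20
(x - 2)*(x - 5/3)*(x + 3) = x^3 - 2*x^2/3 - 23*x/3 + 10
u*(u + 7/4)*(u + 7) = u^3 + 35*u^2/4 + 49*u/4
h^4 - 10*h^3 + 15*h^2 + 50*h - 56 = (h - 7)*(h - 4)*(h - 1)*(h + 2)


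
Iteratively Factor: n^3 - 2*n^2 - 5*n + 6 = (n - 1)*(n^2 - n - 6) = (n - 3)*(n - 1)*(n + 2)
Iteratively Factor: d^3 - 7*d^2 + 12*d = (d - 4)*(d^2 - 3*d) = (d - 4)*(d - 3)*(d)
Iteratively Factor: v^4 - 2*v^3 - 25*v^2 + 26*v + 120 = (v + 4)*(v^3 - 6*v^2 - v + 30) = (v - 3)*(v + 4)*(v^2 - 3*v - 10) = (v - 3)*(v + 2)*(v + 4)*(v - 5)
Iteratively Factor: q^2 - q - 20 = (q - 5)*(q + 4)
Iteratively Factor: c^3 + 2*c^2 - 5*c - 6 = (c - 2)*(c^2 + 4*c + 3) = (c - 2)*(c + 1)*(c + 3)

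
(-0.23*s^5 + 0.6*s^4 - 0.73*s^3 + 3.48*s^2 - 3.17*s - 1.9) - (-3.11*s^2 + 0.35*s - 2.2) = -0.23*s^5 + 0.6*s^4 - 0.73*s^3 + 6.59*s^2 - 3.52*s + 0.3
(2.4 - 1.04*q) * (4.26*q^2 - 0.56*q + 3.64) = -4.4304*q^3 + 10.8064*q^2 - 5.1296*q + 8.736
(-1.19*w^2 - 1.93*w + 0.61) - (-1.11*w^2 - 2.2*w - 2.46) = -0.0799999999999998*w^2 + 0.27*w + 3.07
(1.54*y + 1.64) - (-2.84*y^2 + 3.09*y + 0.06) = 2.84*y^2 - 1.55*y + 1.58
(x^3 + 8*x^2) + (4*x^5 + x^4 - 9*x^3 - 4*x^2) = 4*x^5 + x^4 - 8*x^3 + 4*x^2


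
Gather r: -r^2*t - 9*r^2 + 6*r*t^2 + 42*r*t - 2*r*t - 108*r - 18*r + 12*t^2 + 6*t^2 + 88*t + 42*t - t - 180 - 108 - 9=r^2*(-t - 9) + r*(6*t^2 + 40*t - 126) + 18*t^2 + 129*t - 297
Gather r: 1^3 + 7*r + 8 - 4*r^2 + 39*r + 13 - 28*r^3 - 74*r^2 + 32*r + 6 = -28*r^3 - 78*r^2 + 78*r + 28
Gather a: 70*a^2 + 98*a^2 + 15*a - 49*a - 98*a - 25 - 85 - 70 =168*a^2 - 132*a - 180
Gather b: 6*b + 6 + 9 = 6*b + 15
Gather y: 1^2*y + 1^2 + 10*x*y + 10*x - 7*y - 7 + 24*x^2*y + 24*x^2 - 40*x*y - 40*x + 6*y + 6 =24*x^2 - 30*x + y*(24*x^2 - 30*x)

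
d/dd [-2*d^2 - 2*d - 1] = -4*d - 2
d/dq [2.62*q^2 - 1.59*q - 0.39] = 5.24*q - 1.59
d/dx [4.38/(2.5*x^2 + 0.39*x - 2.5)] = (-21.9*x - 1.7082)/(2.5*x^2 + 0.39*x - 2.5)^2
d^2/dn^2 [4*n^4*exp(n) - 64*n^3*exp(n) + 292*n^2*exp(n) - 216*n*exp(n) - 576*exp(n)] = 4*(n^4 - 8*n^3 - 11*n^2 + 142*n - 106)*exp(n)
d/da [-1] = 0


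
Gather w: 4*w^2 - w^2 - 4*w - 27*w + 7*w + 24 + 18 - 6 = 3*w^2 - 24*w + 36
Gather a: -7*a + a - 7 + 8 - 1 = -6*a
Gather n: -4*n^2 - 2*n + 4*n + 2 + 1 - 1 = -4*n^2 + 2*n + 2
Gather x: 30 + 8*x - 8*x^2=-8*x^2 + 8*x + 30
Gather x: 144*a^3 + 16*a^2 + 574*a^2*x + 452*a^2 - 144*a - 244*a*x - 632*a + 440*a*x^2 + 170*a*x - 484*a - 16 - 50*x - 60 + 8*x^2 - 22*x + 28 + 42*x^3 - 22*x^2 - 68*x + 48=144*a^3 + 468*a^2 - 1260*a + 42*x^3 + x^2*(440*a - 14) + x*(574*a^2 - 74*a - 140)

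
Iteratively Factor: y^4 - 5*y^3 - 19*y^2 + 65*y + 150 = (y - 5)*(y^3 - 19*y - 30) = (y - 5)*(y + 3)*(y^2 - 3*y - 10) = (y - 5)^2*(y + 3)*(y + 2)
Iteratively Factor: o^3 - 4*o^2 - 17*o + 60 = (o + 4)*(o^2 - 8*o + 15) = (o - 3)*(o + 4)*(o - 5)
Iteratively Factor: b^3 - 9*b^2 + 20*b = (b - 4)*(b^2 - 5*b) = b*(b - 4)*(b - 5)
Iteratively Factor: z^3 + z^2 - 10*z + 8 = (z - 1)*(z^2 + 2*z - 8) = (z - 1)*(z + 4)*(z - 2)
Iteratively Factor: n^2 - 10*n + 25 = (n - 5)*(n - 5)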